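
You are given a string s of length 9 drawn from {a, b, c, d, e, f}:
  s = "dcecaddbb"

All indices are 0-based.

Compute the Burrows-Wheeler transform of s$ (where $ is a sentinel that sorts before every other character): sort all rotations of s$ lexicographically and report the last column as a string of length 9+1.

bcbdedd$ac

rank  rotation    last
    0  $dcecaddbb  b
    1  addbb$dcec  c
    2  b$dcecaddb  b
    3  bb$dcecadd  d
    4  caddbb$dce  e
    5  cecaddbb$d  d
    6  dbb$dcecad  d
    7  dcecaddbb$  $
    8  ddbb$dceca  a
    9  ecaddbb$dc  c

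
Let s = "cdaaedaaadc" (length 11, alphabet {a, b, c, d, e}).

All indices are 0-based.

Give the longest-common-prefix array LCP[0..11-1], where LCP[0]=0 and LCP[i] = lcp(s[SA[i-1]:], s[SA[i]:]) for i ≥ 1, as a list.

rank | idx | suffix
   0 |   6 | aaadc
   1 |   7 | aadc
   2 |   2 | aaedaaadc
   3 |   8 | adc
   4 |   3 | aedaaadc
   5 |  10 | c
   6 |   0 | cdaaedaaadc
   7 |   5 | daaadc
   8 |   1 | daaedaaadc
   9 |   9 | dc
  10 |   4 | edaaadc

SA = [6, 7, 2, 8, 3, 10, 0, 5, 1, 9, 4]
rank  pair      lcp
   1  s[6:],s[7:]  2  'aa'
   2  s[7:],s[2:]  2  'aa'
   3  s[2:],s[8:]  1  'a'
   4  s[8:],s[3:]  1  'a'
   5  s[3:],s[10:]  0  ''
   6  s[10:],s[0:]  1  'c'
   7  s[0:],s[5:]  0  ''
   8  s[5:],s[1:]  3  'daa'
   9  s[1:],s[9:]  1  'd'
  10  s[9:],s[4:]  0  ''

[0, 2, 2, 1, 1, 0, 1, 0, 3, 1, 0]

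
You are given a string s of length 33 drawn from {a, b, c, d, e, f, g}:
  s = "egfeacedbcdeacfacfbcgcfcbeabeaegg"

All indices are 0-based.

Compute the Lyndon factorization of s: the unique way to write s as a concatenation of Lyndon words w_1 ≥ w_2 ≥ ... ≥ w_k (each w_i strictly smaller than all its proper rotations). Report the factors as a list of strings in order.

emit factor 1: 'egf' (i=0, period=3)
emit factor 2: 'e' (i=3, period=1)
emit factor 3: 'acedbcdeacfacfbcgcfcbe' (i=4, period=22)
emit factor 4: 'abeaegg' (i=26, period=7)

["egf", "e", "acedbcdeacfacfbcgcfcbe", "abeaegg"]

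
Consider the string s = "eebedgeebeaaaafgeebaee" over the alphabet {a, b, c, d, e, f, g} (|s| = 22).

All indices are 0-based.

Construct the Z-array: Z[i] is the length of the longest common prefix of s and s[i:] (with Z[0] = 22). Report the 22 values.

Z[0]=22
i=1: outside box; Z[1]=1 extend→box=[1,2)
i=2: outside box; Z[2]=0
i=3: outside box; Z[3]=1 extend→box=[3,4)
i=4: outside box; Z[4]=0
i=5: outside box; Z[5]=0
i=6: outside box; Z[6]=4 extend→box=[6,10)
i=7: min(r-i=3, Z[1]=1)=1; Z[7]=1
i=8: min(r-i=2, Z[2]=0)=0; Z[8]=0
i=9: min(r-i=1, Z[3]=1)=1; Z[9]=1
i=10: outside box; Z[10]=0
i=11: outside box; Z[11]=0
i=12: outside box; Z[12]=0
i=13: outside box; Z[13]=0
i=14: outside box; Z[14]=0
i=15: outside box; Z[15]=0
i=16: outside box; Z[16]=3 extend→box=[16,19)
i=17: min(r-i=2, Z[1]=1)=1; Z[17]=1
i=18: min(r-i=1, Z[2]=0)=0; Z[18]=0
i=19: outside box; Z[19]=0
i=20: outside box; Z[20]=2 extend→box=[20,22)
i=21: min(r-i=1, Z[1]=1)=1; Z[21]=1

[22, 1, 0, 1, 0, 0, 4, 1, 0, 1, 0, 0, 0, 0, 0, 0, 3, 1, 0, 0, 2, 1]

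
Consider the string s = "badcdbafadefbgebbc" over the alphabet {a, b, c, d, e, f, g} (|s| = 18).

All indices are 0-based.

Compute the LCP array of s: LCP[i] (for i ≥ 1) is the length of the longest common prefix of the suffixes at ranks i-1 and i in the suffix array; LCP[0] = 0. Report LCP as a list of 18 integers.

[0, 2, 1, 0, 2, 1, 1, 1, 0, 1, 0, 1, 1, 0, 1, 0, 1, 0]

rank | idx | suffix
   0 |   1 | adcdbafadefbgebbc
   1 |   8 | adefbgebbc
   2 |   6 | afadefbgebbc
   3 |   0 | badcdbafadefbgebbc
   4 |   5 | bafadefbgebbc
   5 |  15 | bbc
   6 |  16 | bc
   7 |  12 | bgebbc
   8 |  17 | c
   9 |   3 | cdbafadefbgebbc
  10 |   4 | dbafadefbgebbc
  11 |   2 | dcdbafadefbgebbc
  12 |   9 | defbgebbc
  13 |  14 | ebbc
  14 |  10 | efbgebbc
  15 |   7 | fadefbgebbc
  16 |  11 | fbgebbc
  17 |  13 | gebbc

SA = [1, 8, 6, 0, 5, 15, 16, 12, 17, 3, 4, 2, 9, 14, 10, 7, 11, 13]
i: (SA[i-1],SA[i]) lcp shared
  1: (1,8) 2 'ad'
  2: (8,6) 1 'a'
  3: (6,0) 0 ''
  4: (0,5) 2 'ba'
  5: (5,15) 1 'b'
  6: (15,16) 1 'b'
  7: (16,12) 1 'b'
  8: (12,17) 0 ''
  9: (17,3) 1 'c'
  10: (3,4) 0 ''
  11: (4,2) 1 'd'
  12: (2,9) 1 'd'
  13: (9,14) 0 ''
  14: (14,10) 1 'e'
  15: (10,7) 0 ''
  16: (7,11) 1 'f'
  17: (11,13) 0 ''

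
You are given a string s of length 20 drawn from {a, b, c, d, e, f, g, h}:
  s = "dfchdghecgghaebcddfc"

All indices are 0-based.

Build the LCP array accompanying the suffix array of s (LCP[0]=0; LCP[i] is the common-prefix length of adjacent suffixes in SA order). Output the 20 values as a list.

[0, 0, 0, 1, 1, 1, 0, 1, 3, 1, 0, 1, 0, 2, 0, 1, 2, 0, 1, 1]

rank→(start, suffix):
  0 → (12, 'aebcddfc')
  1 → (14, 'bcddfc')
  2 → (19, 'c')
  3 → (15, 'cddfc')
  4 → (8, 'cgghaebcddfc')
  5 → (2, 'chdghecgghaebcddfc')
  6 → (16, 'ddfc')
  7 → (17, 'dfc')
  8 → (0, 'dfchdghecgghaebcddfc')
  9 → (4, 'dghecgghaebcddfc')
  10 → (13, 'ebcddfc')
  11 → (7, 'ecgghaebcddfc')
  12 → (18, 'fc')
  13 → (1, 'fchdghecgghaebcddfc')
  14 → (9, 'gghaebcddfc')
  15 → (10, 'ghaebcddfc')
  16 → (5, 'ghecgghaebcddfc')
  17 → (11, 'haebcddfc')
  18 → (3, 'hdghecgghaebcddfc')
  19 → (6, 'hecgghaebcddfc')

SA = [12, 14, 19, 15, 8, 2, 16, 17, 0, 4, 13, 7, 18, 1, 9, 10, 5, 11, 3, 6]
[i] adj suffixes → lcp
  [1] 12/14 → 0 ('')
  [2] 14/19 → 0 ('')
  [3] 19/15 → 1 ('c')
  [4] 15/8 → 1 ('c')
  [5] 8/2 → 1 ('c')
  [6] 2/16 → 0 ('')
  [7] 16/17 → 1 ('d')
  [8] 17/0 → 3 ('dfc')
  [9] 0/4 → 1 ('d')
  [10] 4/13 → 0 ('')
  [11] 13/7 → 1 ('e')
  [12] 7/18 → 0 ('')
  [13] 18/1 → 2 ('fc')
  [14] 1/9 → 0 ('')
  [15] 9/10 → 1 ('g')
  [16] 10/5 → 2 ('gh')
  [17] 5/11 → 0 ('')
  [18] 11/3 → 1 ('h')
  [19] 3/6 → 1 ('h')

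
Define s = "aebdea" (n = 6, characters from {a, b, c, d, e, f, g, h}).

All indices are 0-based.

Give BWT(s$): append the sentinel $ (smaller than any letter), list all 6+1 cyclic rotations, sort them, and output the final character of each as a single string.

rank  rotation last
    0  $aebdea  a
    1  a$aebde  e
    2  aebdea$  $
    3  bdea$ae  e
    4  dea$aeb  b
    5  ea$aebd  d
    6  ebdea$a  a

ae$ebda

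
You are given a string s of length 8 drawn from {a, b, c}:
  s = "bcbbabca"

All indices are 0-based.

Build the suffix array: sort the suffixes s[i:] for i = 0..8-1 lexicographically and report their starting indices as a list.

rank | idx | suffix
   0 |   7 | a
   1 |   4 | abca
   2 |   3 | babca
   3 |   2 | bbabca
   4 |   5 | bca
   5 |   0 | bcbbabca
   6 |   6 | ca
   7 |   1 | cbbabca

[7, 4, 3, 2, 5, 0, 6, 1]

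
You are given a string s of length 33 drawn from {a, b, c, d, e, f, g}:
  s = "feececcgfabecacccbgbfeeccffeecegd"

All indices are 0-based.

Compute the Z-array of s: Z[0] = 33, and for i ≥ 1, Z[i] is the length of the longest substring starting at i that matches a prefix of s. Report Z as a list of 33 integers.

Z[0]=33
i=1: i≥r, start 0; Z[1]=0
i=2: i≥r, start 0; Z[2]=0
i=3: i≥r, start 0; Z[3]=0
i=4: i≥r, start 0; Z[4]=0
i=5: i≥r, start 0; Z[5]=0
i=6: i≥r, start 0; Z[6]=0
i=7: i≥r, start 0; Z[7]=0
i=8: i≥r, start 0; Z[8]=1 grow→box=[8,9)
i=9: i≥r, start 0; Z[9]=0
i=10: i≥r, start 0; Z[10]=0
i=11: i≥r, start 0; Z[11]=0
i=12: i≥r, start 0; Z[12]=0
i=13: i≥r, start 0; Z[13]=0
i=14: i≥r, start 0; Z[14]=0
i=15: i≥r, start 0; Z[15]=0
i=16: i≥r, start 0; Z[16]=0
i=17: i≥r, start 0; Z[17]=0
i=18: i≥r, start 0; Z[18]=0
i=19: i≥r, start 0; Z[19]=0
i=20: i≥r, start 0; Z[20]=4 grow→box=[20,24)
i=21: min(r-i=3, Z[1]=0)=0; Z[21]=0
i=22: min(r-i=2, Z[2]=0)=0; Z[22]=0
i=23: min(r-i=1, Z[3]=0)=0; Z[23]=0
i=24: i≥r, start 0; Z[24]=0
i=25: i≥r, start 0; Z[25]=1 grow→box=[25,26)
i=26: i≥r, start 0; Z[26]=5 grow→box=[26,31)
i=27: min(r-i=4, Z[1]=0)=0; Z[27]=0
i=28: min(r-i=3, Z[2]=0)=0; Z[28]=0
i=29: min(r-i=2, Z[3]=0)=0; Z[29]=0
i=30: min(r-i=1, Z[4]=0)=0; Z[30]=0
i=31: i≥r, start 0; Z[31]=0
i=32: i≥r, start 0; Z[32]=0

[33, 0, 0, 0, 0, 0, 0, 0, 1, 0, 0, 0, 0, 0, 0, 0, 0, 0, 0, 0, 4, 0, 0, 0, 0, 1, 5, 0, 0, 0, 0, 0, 0]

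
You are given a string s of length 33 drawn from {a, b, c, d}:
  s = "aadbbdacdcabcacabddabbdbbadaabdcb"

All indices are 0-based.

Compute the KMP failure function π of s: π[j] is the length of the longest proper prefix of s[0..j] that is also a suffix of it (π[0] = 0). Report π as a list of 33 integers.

[0, 1, 0, 0, 0, 0, 1, 0, 0, 0, 1, 0, 0, 1, 0, 1, 0, 0, 0, 1, 0, 0, 0, 0, 0, 1, 0, 1, 2, 0, 0, 0, 0]

π[0] = 0
j=1 s[j]='a': π[1]=1 (border 'a')
j=2 s[j]='d': k: 1→0; π[2]=0 (border '')
j=3 s[j]='b': π[3]=0 (border '')
j=4 s[j]='b': π[4]=0 (border '')
j=5 s[j]='d': π[5]=0 (border '')
j=6 s[j]='a': π[6]=1 (border 'a')
j=7 s[j]='c': k: 1→0; π[7]=0 (border '')
j=8 s[j]='d': π[8]=0 (border '')
j=9 s[j]='c': π[9]=0 (border '')
j=10 s[j]='a': π[10]=1 (border 'a')
j=11 s[j]='b': k: 1→0; π[11]=0 (border '')
j=12 s[j]='c': π[12]=0 (border '')
j=13 s[j]='a': π[13]=1 (border 'a')
j=14 s[j]='c': k: 1→0; π[14]=0 (border '')
j=15 s[j]='a': π[15]=1 (border 'a')
j=16 s[j]='b': k: 1→0; π[16]=0 (border '')
j=17 s[j]='d': π[17]=0 (border '')
j=18 s[j]='d': π[18]=0 (border '')
j=19 s[j]='a': π[19]=1 (border 'a')
j=20 s[j]='b': k: 1→0; π[20]=0 (border '')
j=21 s[j]='b': π[21]=0 (border '')
j=22 s[j]='d': π[22]=0 (border '')
j=23 s[j]='b': π[23]=0 (border '')
j=24 s[j]='b': π[24]=0 (border '')
j=25 s[j]='a': π[25]=1 (border 'a')
j=26 s[j]='d': k: 1→0; π[26]=0 (border '')
j=27 s[j]='a': π[27]=1 (border 'a')
j=28 s[j]='a': π[28]=2 (border 'aa')
j=29 s[j]='b': k: 2→1→0; π[29]=0 (border '')
j=30 s[j]='d': π[30]=0 (border '')
j=31 s[j]='c': π[31]=0 (border '')
j=32 s[j]='b': π[32]=0 (border '')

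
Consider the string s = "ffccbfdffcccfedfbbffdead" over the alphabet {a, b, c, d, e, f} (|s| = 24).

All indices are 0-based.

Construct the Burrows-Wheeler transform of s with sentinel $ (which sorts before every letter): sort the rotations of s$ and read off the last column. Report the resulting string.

rank  rotation                   last
    0  $ffccbfdffcccfedfbbffdead  d
    1  ad$ffccbfdffcccfedfbbffde  e
    2  bbffdead$ffccbfdffcccfedf  f
    3  bfdffcccfedfbbffdead$ffcc  c
    4  bffdead$ffccbfdffcccfedfb  b
    5  cbfdffcccfedfbbffdead$ffc  c
    6  ccbfdffcccfedfbbffdead$ff  f
    7  cccfedfbbffdead$ffccbfdff  f
    8  ccfedfbbffdead$ffccbfdffc  c
    9  cfedfbbffdead$ffccbfdffcc  c
   10  d$ffccbfdffcccfedfbbffdea  a
   11  dead$ffccbfdffcccfedfbbff  f
   12  dfbbffdead$ffccbfdffcccfe  e
   13  dffcccfedfbbffdead$ffccbf  f
   14  ead$ffccbfdffcccfedfbbffd  d
   15  edfbbffdead$ffccbfdffcccf  f
   16  fbbffdead$ffccbfdffcccfed  d
   17  fccbfdffcccfedfbbffdead$f  f
   18  fcccfedfbbffdead$ffccbfdf  f
   19  fdead$ffccbfdffcccfedfbbf  f
   20  fdffcccfedfbbffdead$ffccb  b
   21  fedfbbffdead$ffccbfdffccc  c
   22  ffccbfdffcccfedfbbffdead$  $
   23  ffcccfedfbbffdead$ffccbfd  d
   24  ffdead$ffccbfdffcccfedfbb  b

defcbcffccafefdfdfffbc$db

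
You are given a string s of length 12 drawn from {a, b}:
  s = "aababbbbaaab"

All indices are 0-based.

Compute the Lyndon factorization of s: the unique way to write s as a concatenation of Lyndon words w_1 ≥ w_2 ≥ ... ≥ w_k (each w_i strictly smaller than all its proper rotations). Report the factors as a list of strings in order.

emit factor 1: 'aababbbb' (i=0, period=8)
emit factor 2: 'aaab' (i=8, period=4)

["aababbbb", "aaab"]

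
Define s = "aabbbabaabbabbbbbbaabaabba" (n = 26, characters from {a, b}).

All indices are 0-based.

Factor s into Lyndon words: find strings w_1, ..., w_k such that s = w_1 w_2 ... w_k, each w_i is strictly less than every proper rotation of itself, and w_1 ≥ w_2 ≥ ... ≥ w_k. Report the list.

["aabbbab", "aabbabbbbbb", "aabaabb", "a"]

emit factor 1: 'aabbbab' (i=0, period=7)
emit factor 2: 'aabbabbbbbb' (i=7, period=11)
emit factor 3: 'aabaabb' (i=18, period=7)
emit factor 4: 'a' (i=25, period=1)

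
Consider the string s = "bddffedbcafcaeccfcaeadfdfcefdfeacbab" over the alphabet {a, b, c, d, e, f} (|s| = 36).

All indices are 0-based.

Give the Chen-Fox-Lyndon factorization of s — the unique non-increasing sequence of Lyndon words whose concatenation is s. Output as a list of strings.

emit factor 1: 'bddffed' (i=0, period=7)
emit factor 2: 'bc' (i=7, period=2)
emit factor 3: 'afc' (i=9, period=3)
emit factor 4: 'aeccfc' (i=12, period=6)
emit factor 5: 'ae' (i=18, period=2)
emit factor 6: 'adfdfcefdfe' (i=20, period=11)
emit factor 7: 'acb' (i=31, period=3)
emit factor 8: 'ab' (i=34, period=2)

["bddffed", "bc", "afc", "aeccfc", "ae", "adfdfcefdfe", "acb", "ab"]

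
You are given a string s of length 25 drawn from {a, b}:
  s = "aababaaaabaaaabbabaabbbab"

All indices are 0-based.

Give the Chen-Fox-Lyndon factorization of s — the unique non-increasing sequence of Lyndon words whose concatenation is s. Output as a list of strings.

["aabab", "aaaabaaaabbabaabbbab"]

emit factor 1: 'aabab' (i=0, period=5)
emit factor 2: 'aaaabaaaabbabaabbbab' (i=5, period=20)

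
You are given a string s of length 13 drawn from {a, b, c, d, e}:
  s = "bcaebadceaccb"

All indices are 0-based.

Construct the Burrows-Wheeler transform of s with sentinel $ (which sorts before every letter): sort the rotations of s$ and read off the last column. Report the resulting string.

rank  rotation        last
    0  $bcaebadceaccb  b
    1  accb$bcaebadce  e
    2  adceaccb$bcaeb  b
    3  aebadceaccb$bc  c
    4  b$bcaebadceacc  c
    5  badceaccb$bcae  e
    6  bcaebadceaccb$  $
    7  caebadceaccb$b  b
    8  cb$bcaebadceac  c
    9  ccb$bcaebadcea  a
   10  ceaccb$bcaebad  d
   11  dceaccb$bcaeba  a
   12  eaccb$bcaebadc  c
   13  ebadceaccb$bca  a

bebcce$bcadaca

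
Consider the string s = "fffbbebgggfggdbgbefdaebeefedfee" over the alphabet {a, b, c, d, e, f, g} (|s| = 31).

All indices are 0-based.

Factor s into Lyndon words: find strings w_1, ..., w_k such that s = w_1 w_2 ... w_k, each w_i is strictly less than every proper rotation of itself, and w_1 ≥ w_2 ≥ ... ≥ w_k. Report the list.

emit factor 1: 'f' (i=0, period=1)
emit factor 2: 'f' (i=1, period=1)
emit factor 3: 'f' (i=2, period=1)
emit factor 4: 'bbebgggfggdbgbefd' (i=3, period=17)
emit factor 5: 'aebeefedfee' (i=20, period=11)

["f", "f", "f", "bbebgggfggdbgbefd", "aebeefedfee"]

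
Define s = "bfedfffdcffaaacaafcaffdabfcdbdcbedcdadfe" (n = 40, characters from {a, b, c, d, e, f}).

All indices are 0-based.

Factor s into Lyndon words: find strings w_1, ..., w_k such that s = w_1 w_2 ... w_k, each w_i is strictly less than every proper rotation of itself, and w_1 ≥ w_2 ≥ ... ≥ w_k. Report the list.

emit factor 1: 'bfedfffdcff' (i=0, period=11)
emit factor 2: 'aaacaafcaffdabfcdbdcbedcdadfe' (i=11, period=29)

["bfedfffdcff", "aaacaafcaffdabfcdbdcbedcdadfe"]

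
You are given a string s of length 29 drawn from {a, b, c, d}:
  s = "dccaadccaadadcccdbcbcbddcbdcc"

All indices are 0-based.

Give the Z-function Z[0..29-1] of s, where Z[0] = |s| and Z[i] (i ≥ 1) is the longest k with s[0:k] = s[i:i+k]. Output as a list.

[29, 0, 0, 0, 0, 6, 0, 0, 0, 0, 1, 0, 3, 0, 0, 0, 1, 0, 0, 0, 0, 0, 1, 2, 0, 0, 3, 0, 0]

Z[0]=29
i=1: i≥r, start 0; Z[1]=0
i=2: i≥r, start 0; Z[2]=0
i=3: i≥r, start 0; Z[3]=0
i=4: i≥r, start 0; Z[4]=0
i=5: i≥r, start 0; Z[5]=6 extend→box=[5,11)
i=6: min(r-i=5, Z[1]=0)=0; Z[6]=0
i=7: min(r-i=4, Z[2]=0)=0; Z[7]=0
i=8: min(r-i=3, Z[3]=0)=0; Z[8]=0
i=9: min(r-i=2, Z[4]=0)=0; Z[9]=0
i=10: min(r-i=1, Z[5]=6)=1; Z[10]=1
i=11: i≥r, start 0; Z[11]=0
i=12: i≥r, start 0; Z[12]=3 extend→box=[12,15)
i=13: min(r-i=2, Z[1]=0)=0; Z[13]=0
i=14: min(r-i=1, Z[2]=0)=0; Z[14]=0
i=15: i≥r, start 0; Z[15]=0
i=16: i≥r, start 0; Z[16]=1 extend→box=[16,17)
i=17: i≥r, start 0; Z[17]=0
i=18: i≥r, start 0; Z[18]=0
i=19: i≥r, start 0; Z[19]=0
i=20: i≥r, start 0; Z[20]=0
i=21: i≥r, start 0; Z[21]=0
i=22: i≥r, start 0; Z[22]=1 extend→box=[22,23)
i=23: i≥r, start 0; Z[23]=2 extend→box=[23,25)
i=24: min(r-i=1, Z[1]=0)=0; Z[24]=0
i=25: i≥r, start 0; Z[25]=0
i=26: i≥r, start 0; Z[26]=3 extend→box=[26,29)
i=27: min(r-i=2, Z[1]=0)=0; Z[27]=0
i=28: min(r-i=1, Z[2]=0)=0; Z[28]=0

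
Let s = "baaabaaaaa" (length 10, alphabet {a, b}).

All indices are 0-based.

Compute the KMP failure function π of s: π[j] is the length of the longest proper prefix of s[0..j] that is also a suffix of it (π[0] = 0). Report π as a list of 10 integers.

[0, 0, 0, 0, 1, 2, 3, 4, 0, 0]

π[0] = 0
j=1 s[j]='a': π[1]=0 (border '')
j=2 s[j]='a': π[2]=0 (border '')
j=3 s[j]='a': π[3]=0 (border '')
j=4 s[j]='b': π[4]=1 (border 'b')
j=5 s[j]='a': π[5]=2 (border 'ba')
j=6 s[j]='a': π[6]=3 (border 'baa')
j=7 s[j]='a': π[7]=4 (border 'baaa')
j=8 s[j]='a': k: 4→0; π[8]=0 (border '')
j=9 s[j]='a': π[9]=0 (border '')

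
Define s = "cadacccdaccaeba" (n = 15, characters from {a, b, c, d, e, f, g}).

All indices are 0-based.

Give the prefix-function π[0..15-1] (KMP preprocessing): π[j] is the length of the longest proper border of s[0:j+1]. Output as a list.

π[0] = 0
j=1 s[j]='a': π[1]=0 (border '')
j=2 s[j]='d': π[2]=0 (border '')
j=3 s[j]='a': π[3]=0 (border '')
j=4 s[j]='c': π[4]=1 (border 'c')
j=5 s[j]='c': k: 1→0; π[5]=1 (border 'c')
j=6 s[j]='c': k: 1→0; π[6]=1 (border 'c')
j=7 s[j]='d': k: 1→0; π[7]=0 (border '')
j=8 s[j]='a': π[8]=0 (border '')
j=9 s[j]='c': π[9]=1 (border 'c')
j=10 s[j]='c': k: 1→0; π[10]=1 (border 'c')
j=11 s[j]='a': π[11]=2 (border 'ca')
j=12 s[j]='e': k: 2→0; π[12]=0 (border '')
j=13 s[j]='b': π[13]=0 (border '')
j=14 s[j]='a': π[14]=0 (border '')

[0, 0, 0, 0, 1, 1, 1, 0, 0, 1, 1, 2, 0, 0, 0]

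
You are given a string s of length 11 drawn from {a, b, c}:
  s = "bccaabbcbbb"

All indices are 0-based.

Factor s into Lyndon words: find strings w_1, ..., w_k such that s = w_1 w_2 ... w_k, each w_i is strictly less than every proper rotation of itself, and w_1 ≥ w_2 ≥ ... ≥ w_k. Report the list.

["bcc", "aabbcbbb"]

emit factor 1: 'bcc' (i=0, period=3)
emit factor 2: 'aabbcbbb' (i=3, period=8)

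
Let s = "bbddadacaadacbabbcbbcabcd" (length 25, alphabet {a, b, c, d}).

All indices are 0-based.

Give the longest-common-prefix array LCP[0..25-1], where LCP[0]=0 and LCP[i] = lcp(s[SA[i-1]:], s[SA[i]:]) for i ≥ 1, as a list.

rank→(start, suffix):
  0 → (8, 'aadacbabbcbbcabcd')
  1 → (14, 'abbcbbcabcd')
  2 → (21, 'abcd')
  3 → (6, 'acaadacbabbcbbcabcd')
  4 → (11, 'acbabbcbbcabcd')
  5 → (4, 'adacaadacbabbcbbcabcd')
  6 → (9, 'adacbabbcbbcabcd')
  7 → (13, 'babbcbbcabcd')
  8 → (18, 'bbcabcd')
  9 → (15, 'bbcbbcabcd')
  10 → (0, 'bbddadacaadacbabbcbbcabcd')
  11 → (19, 'bcabcd')
  12 → (16, 'bcbbcabcd')
  13 → (22, 'bcd')
  14 → (1, 'bddadacaadacbabbcbbcabcd')
  15 → (7, 'caadacbabbcbbcabcd')
  16 → (20, 'cabcd')
  17 → (12, 'cbabbcbbcabcd')
  18 → (17, 'cbbcabcd')
  19 → (23, 'cd')
  20 → (24, 'd')
  21 → (5, 'dacaadacbabbcbbcabcd')
  22 → (10, 'dacbabbcbbcabcd')
  23 → (3, 'dadacaadacbabbcbbcabcd')
  24 → (2, 'ddadacaadacbabbcbbcabcd')

SA = [8, 14, 21, 6, 11, 4, 9, 13, 18, 15, 0, 19, 16, 22, 1, 7, 20, 12, 17, 23, 24, 5, 10, 3, 2]
i: (SA[i-1],SA[i]) lcp shared
  1: (8,14) 1 'a'
  2: (14,21) 2 'ab'
  3: (21,6) 1 'a'
  4: (6,11) 2 'ac'
  5: (11,4) 1 'a'
  6: (4,9) 4 'adac'
  7: (9,13) 0 ''
  8: (13,18) 1 'b'
  9: (18,15) 3 'bbc'
  10: (15,0) 2 'bb'
  11: (0,19) 1 'b'
  12: (19,16) 2 'bc'
  13: (16,22) 2 'bc'
  14: (22,1) 1 'b'
  15: (1,7) 0 ''
  16: (7,20) 2 'ca'
  17: (20,12) 1 'c'
  18: (12,17) 2 'cb'
  19: (17,23) 1 'c'
  20: (23,24) 0 ''
  21: (24,5) 1 'd'
  22: (5,10) 3 'dac'
  23: (10,3) 2 'da'
  24: (3,2) 1 'd'

[0, 1, 2, 1, 2, 1, 4, 0, 1, 3, 2, 1, 2, 2, 1, 0, 2, 1, 2, 1, 0, 1, 3, 2, 1]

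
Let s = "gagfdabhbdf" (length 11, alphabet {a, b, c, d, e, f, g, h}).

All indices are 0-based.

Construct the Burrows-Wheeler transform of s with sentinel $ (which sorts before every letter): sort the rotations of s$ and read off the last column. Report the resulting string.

fdghafbdg$ab

rank  rotation      last
    0  $gagfdabhbdf  f
    1  abhbdf$gagfd  d
    2  agfdabhbdf$g  g
    3  bdf$gagfdabh  h
    4  bhbdf$gagfda  a
    5  dabhbdf$gagf  f
    6  df$gagfdabhb  b
    7  f$gagfdabhbd  d
    8  fdabhbdf$gag  g
    9  gagfdabhbdf$  $
   10  gfdabhbdf$ga  a
   11  hbdf$gagfdab  b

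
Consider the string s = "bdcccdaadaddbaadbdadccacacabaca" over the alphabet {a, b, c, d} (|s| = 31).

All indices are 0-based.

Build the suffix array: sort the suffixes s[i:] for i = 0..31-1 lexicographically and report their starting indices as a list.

rank→(start, suffix):
  0 → (30, 'a')
  1 → (6, 'aadaddbaadbdadccacacabaca')
  2 → (13, 'aadbdadccacacabaca')
  3 → (26, 'abaca')
  4 → (28, 'aca')
  5 → (24, 'acabaca')
  6 → (22, 'acacabaca')
  7 → (7, 'adaddbaadbdadccacacabaca')
  8 → (14, 'adbdadccacacabaca')
  9 → (18, 'adccacacabaca')
  10 → (9, 'addbaadbdadccacacabaca')
  11 → (12, 'baadbdadccacacabaca')
  12 → (27, 'baca')
  13 → (16, 'bdadccacacabaca')
  14 → (0, 'bdcccdaadaddbaadbdadccacacabaca')
  15 → (29, 'ca')
  16 → (25, 'cabaca')
  17 → (23, 'cacabaca')
  18 → (21, 'cacacabaca')
  19 → (20, 'ccacacabaca')
  20 → (2, 'cccdaadaddbaadbdadccacacabaca')
  21 → (3, 'ccdaadaddbaadbdadccacacabaca')
  22 → (4, 'cdaadaddbaadbdadccacacabaca')
  23 → (5, 'daadaddbaadbdadccacacabaca')
  24 → (17, 'dadccacacabaca')
  25 → (8, 'daddbaadbdadccacacabaca')
  26 → (11, 'dbaadbdadccacacabaca')
  27 → (15, 'dbdadccacacabaca')
  28 → (19, 'dccacacabaca')
  29 → (1, 'dcccdaadaddbaadbdadccacacabaca')
  30 → (10, 'ddbaadbdadccacacabaca')

[30, 6, 13, 26, 28, 24, 22, 7, 14, 18, 9, 12, 27, 16, 0, 29, 25, 23, 21, 20, 2, 3, 4, 5, 17, 8, 11, 15, 19, 1, 10]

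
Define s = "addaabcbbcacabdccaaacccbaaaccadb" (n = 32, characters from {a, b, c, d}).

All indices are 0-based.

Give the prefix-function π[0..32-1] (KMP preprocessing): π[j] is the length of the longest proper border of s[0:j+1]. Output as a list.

[0, 0, 0, 1, 1, 0, 0, 0, 0, 0, 1, 0, 1, 0, 0, 0, 0, 1, 1, 1, 0, 0, 0, 0, 1, 1, 1, 0, 0, 1, 2, 0]

π[0] = 0
j=1 s[j]='d': π[1]=0 (border '')
j=2 s[j]='d': π[2]=0 (border '')
j=3 s[j]='a': π[3]=1 (border 'a')
j=4 s[j]='a': k: 1→0; π[4]=1 (border 'a')
j=5 s[j]='b': k: 1→0; π[5]=0 (border '')
j=6 s[j]='c': π[6]=0 (border '')
j=7 s[j]='b': π[7]=0 (border '')
j=8 s[j]='b': π[8]=0 (border '')
j=9 s[j]='c': π[9]=0 (border '')
j=10 s[j]='a': π[10]=1 (border 'a')
j=11 s[j]='c': k: 1→0; π[11]=0 (border '')
j=12 s[j]='a': π[12]=1 (border 'a')
j=13 s[j]='b': k: 1→0; π[13]=0 (border '')
j=14 s[j]='d': π[14]=0 (border '')
j=15 s[j]='c': π[15]=0 (border '')
j=16 s[j]='c': π[16]=0 (border '')
j=17 s[j]='a': π[17]=1 (border 'a')
j=18 s[j]='a': k: 1→0; π[18]=1 (border 'a')
j=19 s[j]='a': k: 1→0; π[19]=1 (border 'a')
j=20 s[j]='c': k: 1→0; π[20]=0 (border '')
j=21 s[j]='c': π[21]=0 (border '')
j=22 s[j]='c': π[22]=0 (border '')
j=23 s[j]='b': π[23]=0 (border '')
j=24 s[j]='a': π[24]=1 (border 'a')
j=25 s[j]='a': k: 1→0; π[25]=1 (border 'a')
j=26 s[j]='a': k: 1→0; π[26]=1 (border 'a')
j=27 s[j]='c': k: 1→0; π[27]=0 (border '')
j=28 s[j]='c': π[28]=0 (border '')
j=29 s[j]='a': π[29]=1 (border 'a')
j=30 s[j]='d': π[30]=2 (border 'ad')
j=31 s[j]='b': k: 2→0; π[31]=0 (border '')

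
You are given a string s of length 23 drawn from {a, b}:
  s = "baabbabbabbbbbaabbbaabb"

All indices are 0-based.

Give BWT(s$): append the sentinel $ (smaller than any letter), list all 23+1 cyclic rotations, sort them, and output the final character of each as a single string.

rank  rotation                  last
    0  $baabbabbabbbbbaabbbaabb  b
    1  aabb$baabbabbabbbbbaabbb  b
    2  aabbabbabbbbbaabbbaabb$b  b
    3  aabbbaabb$baabbabbabbbbb  b
    4  abb$baabbabbabbbbbaabbba  a
    5  abbabbabbbbbaabbbaabb$ba  a
    6  abbabbbbbaabbbaabb$baabb  b
    7  abbbaabb$baabbabbabbbbba  a
    8  abbbbbaabbbaabb$baabbabb  b
    9  b$baabbabbabbbbbaabbbaab  b
   10  baabb$baabbabbabbbbbaabb  b
   11  baabbabbabbbbbaabbbaabb$  $
   12  baabbbaabb$baabbabbabbbb  b
   13  babbabbbbbaabbbaabb$baab  b
   14  babbbbbaabbbaabb$baabbab  b
   15  bb$baabbabbabbbbbaabbbaa  a
   16  bbaabb$baabbabbabbbbbaab  b
   17  bbaabbbaabb$baabbabbabbb  b
   18  bbabbabbbbbaabbbaabb$baa  a
   19  bbabbbbbaabbbaabb$baabba  a
   20  bbbaabb$baabbabbabbbbbaa  a
   21  bbbaabbbaabb$baabbabbabb  b
   22  bbbbaabbbaabb$baabbabbab  b
   23  bbbbbaabbbaabb$baabbabba  a

bbbbaababbb$bbbabbaaabba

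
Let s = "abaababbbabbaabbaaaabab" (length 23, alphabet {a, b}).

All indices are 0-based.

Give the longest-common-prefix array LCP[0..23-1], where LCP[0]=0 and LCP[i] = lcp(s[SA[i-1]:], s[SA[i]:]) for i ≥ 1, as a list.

[0, 3, 2, 5, 3, 1, 2, 3, 4, 2, 5, 3, 0, 1, 3, 4, 2, 3, 4, 1, 4, 3, 2]

rank | idx | suffix
   0 |  16 | aaaabab
   1 |  17 | aaabab
   2 |  18 | aabab
   3 |   2 | aababbbabbaabbaaaabab
   4 |  12 | aabbaaaabab
   5 |  21 | ab
   6 |   0 | abaababbbabbaabbaaaabab
   7 |  19 | abab
   8 |   3 | ababbbabbaabbaaaabab
   9 |  13 | abbaaaabab
  10 |   9 | abbaabbaaaabab
  11 |   5 | abbbabbaabbaaaabab
  12 |  22 | b
  13 |  15 | baaaabab
  14 |   1 | baababbbabbaabbaaaabab
  15 |  11 | baabbaaaabab
  16 |  20 | bab
  17 |   8 | babbaabbaaaabab
  18 |   4 | babbbabbaabbaaaabab
  19 |  14 | bbaaaabab
  20 |  10 | bbaabbaaaabab
  21 |   7 | bbabbaabbaaaabab
  22 |   6 | bbbabbaabbaaaabab

SA = [16, 17, 18, 2, 12, 21, 0, 19, 3, 13, 9, 5, 22, 15, 1, 11, 20, 8, 4, 14, 10, 7, 6]
i: (SA[i-1],SA[i]) lcp shared
  1: (16,17) 3 'aaa'
  2: (17,18) 2 'aa'
  3: (18,2) 5 'aabab'
  4: (2,12) 3 'aab'
  5: (12,21) 1 'a'
  6: (21,0) 2 'ab'
  7: (0,19) 3 'aba'
  8: (19,3) 4 'abab'
  9: (3,13) 2 'ab'
  10: (13,9) 5 'abbaa'
  11: (9,5) 3 'abb'
  12: (5,22) 0 ''
  13: (22,15) 1 'b'
  14: (15,1) 3 'baa'
  15: (1,11) 4 'baab'
  16: (11,20) 2 'ba'
  17: (20,8) 3 'bab'
  18: (8,4) 4 'babb'
  19: (4,14) 1 'b'
  20: (14,10) 4 'bbaa'
  21: (10,7) 3 'bba'
  22: (7,6) 2 'bb'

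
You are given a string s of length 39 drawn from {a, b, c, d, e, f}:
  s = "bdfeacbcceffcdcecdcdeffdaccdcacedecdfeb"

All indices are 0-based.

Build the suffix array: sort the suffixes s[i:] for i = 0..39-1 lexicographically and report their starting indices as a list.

[4, 24, 29, 38, 6, 0, 28, 5, 25, 7, 26, 16, 12, 18, 34, 14, 30, 8, 23, 27, 17, 13, 32, 19, 1, 35, 3, 37, 15, 33, 31, 9, 20, 11, 22, 2, 36, 10, 21]

rank→(start, suffix):
  0 → (4, 'acbcceffcdcecdcdeffdaccdcacedecdfeb')
  1 → (24, 'accdcacedecdfeb')
  2 → (29, 'acedecdfeb')
  3 → (38, 'b')
  4 → (6, 'bcceffcdcecdcdeffdaccdcacedecdfeb')
  5 → (0, 'bdfeacbcceffcdcecdcdeffdaccdcacedecdfeb')
  6 → (28, 'cacedecdfeb')
  7 → (5, 'cbcceffcdcecdcdeffdaccdcacedecdfeb')
  8 → (25, 'ccdcacedecdfeb')
  9 → (7, 'cceffcdcecdcdeffdaccdcacedecdfeb')
  10 → (26, 'cdcacedecdfeb')
  11 → (16, 'cdcdeffdaccdcacedecdfeb')
  12 → (12, 'cdcecdcdeffdaccdcacedecdfeb')
  13 → (18, 'cdeffdaccdcacedecdfeb')
  14 → (34, 'cdfeb')
  15 → (14, 'cecdcdeffdaccdcacedecdfeb')
  16 → (30, 'cedecdfeb')
  17 → (8, 'ceffcdcecdcdeffdaccdcacedecdfeb')
  18 → (23, 'daccdcacedecdfeb')
  19 → (27, 'dcacedecdfeb')
  20 → (17, 'dcdeffdaccdcacedecdfeb')
  21 → (13, 'dcecdcdeffdaccdcacedecdfeb')
  22 → (32, 'decdfeb')
  23 → (19, 'deffdaccdcacedecdfeb')
  24 → (1, 'dfeacbcceffcdcecdcdeffdaccdcacedecdfeb')
  25 → (35, 'dfeb')
  26 → (3, 'eacbcceffcdcecdcdeffdaccdcacedecdfeb')
  27 → (37, 'eb')
  28 → (15, 'ecdcdeffdaccdcacedecdfeb')
  29 → (33, 'ecdfeb')
  30 → (31, 'edecdfeb')
  31 → (9, 'effcdcecdcdeffdaccdcacedecdfeb')
  32 → (20, 'effdaccdcacedecdfeb')
  33 → (11, 'fcdcecdcdeffdaccdcacedecdfeb')
  34 → (22, 'fdaccdcacedecdfeb')
  35 → (2, 'feacbcceffcdcecdcdeffdaccdcacedecdfeb')
  36 → (36, 'feb')
  37 → (10, 'ffcdcecdcdeffdaccdcacedecdfeb')
  38 → (21, 'ffdaccdcacedecdfeb')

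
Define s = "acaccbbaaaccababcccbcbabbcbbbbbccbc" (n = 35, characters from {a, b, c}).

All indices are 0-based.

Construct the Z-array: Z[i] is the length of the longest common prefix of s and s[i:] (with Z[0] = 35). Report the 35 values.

Z[0]=35
i=1: outside box; Z[1]=0
i=2: outside box; Z[2]=2 extend→box=[2,4)
i=3: min(r-i=1, Z[1]=0)=0; Z[3]=0
i=4: outside box; Z[4]=0
i=5: outside box; Z[5]=0
i=6: outside box; Z[6]=0
i=7: outside box; Z[7]=1 extend→box=[7,8)
i=8: outside box; Z[8]=1 extend→box=[8,9)
i=9: outside box; Z[9]=2 extend→box=[9,11)
i=10: min(r-i=1, Z[1]=0)=0; Z[10]=0
i=11: outside box; Z[11]=0
i=12: outside box; Z[12]=1 extend→box=[12,13)
i=13: outside box; Z[13]=0
i=14: outside box; Z[14]=1 extend→box=[14,15)
i=15: outside box; Z[15]=0
i=16: outside box; Z[16]=0
i=17: outside box; Z[17]=0
i=18: outside box; Z[18]=0
i=19: outside box; Z[19]=0
i=20: outside box; Z[20]=0
i=21: outside box; Z[21]=0
i=22: outside box; Z[22]=1 extend→box=[22,23)
i=23: outside box; Z[23]=0
i=24: outside box; Z[24]=0
i=25: outside box; Z[25]=0
i=26: outside box; Z[26]=0
i=27: outside box; Z[27]=0
i=28: outside box; Z[28]=0
i=29: outside box; Z[29]=0
i=30: outside box; Z[30]=0
i=31: outside box; Z[31]=0
i=32: outside box; Z[32]=0
i=33: outside box; Z[33]=0
i=34: outside box; Z[34]=0

[35, 0, 2, 0, 0, 0, 0, 1, 1, 2, 0, 0, 1, 0, 1, 0, 0, 0, 0, 0, 0, 0, 1, 0, 0, 0, 0, 0, 0, 0, 0, 0, 0, 0, 0]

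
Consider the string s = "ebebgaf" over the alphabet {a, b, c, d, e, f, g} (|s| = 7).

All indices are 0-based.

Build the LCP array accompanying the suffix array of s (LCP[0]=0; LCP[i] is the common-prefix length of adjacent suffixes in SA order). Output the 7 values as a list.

[0, 0, 1, 0, 2, 0, 0]

rank | idx | suffix
   0 |   5 | af
   1 |   1 | bebgaf
   2 |   3 | bgaf
   3 |   0 | ebebgaf
   4 |   2 | ebgaf
   5 |   6 | f
   6 |   4 | gaf

SA = [5, 1, 3, 0, 2, 6, 4]
[i] adj suffixes → lcp
  [1] 5/1 → 0 ('')
  [2] 1/3 → 1 ('b')
  [3] 3/0 → 0 ('')
  [4] 0/2 → 2 ('eb')
  [5] 2/6 → 0 ('')
  [6] 6/4 → 0 ('')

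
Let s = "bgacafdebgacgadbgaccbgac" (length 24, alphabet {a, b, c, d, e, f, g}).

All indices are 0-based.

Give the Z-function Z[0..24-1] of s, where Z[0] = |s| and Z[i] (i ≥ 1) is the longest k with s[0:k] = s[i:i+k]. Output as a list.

Z[0]=24
i=1: fresh scan; Z[1]=0
i=2: fresh scan; Z[2]=0
i=3: fresh scan; Z[3]=0
i=4: fresh scan; Z[4]=0
i=5: fresh scan; Z[5]=0
i=6: fresh scan; Z[6]=0
i=7: fresh scan; Z[7]=0
i=8: fresh scan; Z[8]=4 grow→box=[8,12)
i=9: min(r-i=3, Z[1]=0)=0; Z[9]=0
i=10: min(r-i=2, Z[2]=0)=0; Z[10]=0
i=11: min(r-i=1, Z[3]=0)=0; Z[11]=0
i=12: fresh scan; Z[12]=0
i=13: fresh scan; Z[13]=0
i=14: fresh scan; Z[14]=0
i=15: fresh scan; Z[15]=4 grow→box=[15,19)
i=16: min(r-i=3, Z[1]=0)=0; Z[16]=0
i=17: min(r-i=2, Z[2]=0)=0; Z[17]=0
i=18: min(r-i=1, Z[3]=0)=0; Z[18]=0
i=19: fresh scan; Z[19]=0
i=20: fresh scan; Z[20]=4 grow→box=[20,24)
i=21: min(r-i=3, Z[1]=0)=0; Z[21]=0
i=22: min(r-i=2, Z[2]=0)=0; Z[22]=0
i=23: min(r-i=1, Z[3]=0)=0; Z[23]=0

[24, 0, 0, 0, 0, 0, 0, 0, 4, 0, 0, 0, 0, 0, 0, 4, 0, 0, 0, 0, 4, 0, 0, 0]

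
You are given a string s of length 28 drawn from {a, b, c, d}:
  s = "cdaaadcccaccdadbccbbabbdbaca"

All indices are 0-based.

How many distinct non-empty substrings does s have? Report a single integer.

369

rank→(start, suffix):
  0 → (27, 'a')
  1 → (2, 'aaadcccaccdadbccbbabbdbaca')
  2 → (3, 'aadcccaccdadbccbbabbdbaca')
  3 → (20, 'abbdbaca')
  4 → (25, 'aca')
  5 → (9, 'accdadbccbbabbdbaca')
  6 → (13, 'adbccbbabbdbaca')
  7 → (4, 'adcccaccdadbccbbabbdbaca')
  8 → (19, 'babbdbaca')
  9 → (24, 'baca')
  10 → (18, 'bbabbdbaca')
  11 → (21, 'bbdbaca')
  12 → (15, 'bccbbabbdbaca')
  13 → (22, 'bdbaca')
  14 → (26, 'ca')
  15 → (8, 'caccdadbccbbabbdbaca')
  16 → (17, 'cbbabbdbaca')
  17 → (7, 'ccaccdadbccbbabbdbaca')
  18 → (16, 'ccbbabbdbaca')
  19 → (6, 'cccaccdadbccbbabbdbaca')
  20 → (10, 'ccdadbccbbabbdbaca')
  21 → (0, 'cdaaadcccaccdadbccbbabbdbaca')
  22 → (11, 'cdadbccbbabbdbaca')
  23 → (1, 'daaadcccaccdadbccbbabbdbaca')
  24 → (12, 'dadbccbbabbdbaca')
  25 → (23, 'dbaca')
  26 → (14, 'dbccbbabbdbaca')
  27 → (5, 'dcccaccdadbccbbabbdbaca')

SA = [27, 2, 3, 20, 25, 9, 13, 4, 19, 24, 18, 21, 15, 22, 26, 8, 17, 7, 16, 6, 10, 0, 11, 1, 12, 23, 14, 5]
i: (SA[i-1],SA[i]) lcp shared
  1: (27,2) 1 'a'
  2: (2,3) 2 'aa'
  3: (3,20) 1 'a'
  4: (20,25) 1 'a'
  5: (25,9) 2 'ac'
  6: (9,13) 1 'a'
  7: (13,4) 2 'ad'
  8: (4,19) 0 ''
  9: (19,24) 2 'ba'
  10: (24,18) 1 'b'
  11: (18,21) 2 'bb'
  12: (21,15) 1 'b'
  13: (15,22) 1 'b'
  14: (22,26) 0 ''
  15: (26,8) 2 'ca'
  16: (8,17) 1 'c'
  17: (17,7) 1 'c'
  18: (7,16) 2 'cc'
  19: (16,6) 2 'cc'
  20: (6,10) 2 'cc'
  21: (10,0) 1 'c'
  22: (0,11) 3 'cda'
  23: (11,1) 0 ''
  24: (1,12) 2 'da'
  25: (12,23) 1 'd'
  26: (23,14) 2 'db'
  27: (14,5) 1 'd'

n(n+1)/2 = 28·29/2 = 406
Σ LCP = 0 + 1 + 2 + 1 + 1 + 2 + 1 + 2 + 0 + 2 + 1 + 2 + 1 + 1 + 0 + 2 + 1 + 1 + 2 + 2 + 2 + 1 + 3 + 0 + 2 + 1 + 2 + 1 = 37
distinct = 406 − 37 = 369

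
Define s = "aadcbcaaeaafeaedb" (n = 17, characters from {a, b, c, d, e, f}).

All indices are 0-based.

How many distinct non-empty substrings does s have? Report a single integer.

sorted suffixes:
  #0 SA[0]=0  'aadcbcaaeaafeaedb'
  #1 SA[1]=6  'aaeaafeaedb'
  #2 SA[2]=9  'aafeaedb'
  #3 SA[3]=1  'adcbcaaeaafeaedb'
  #4 SA[4]=7  'aeaafeaedb'
  #5 SA[5]=13  'aedb'
  #6 SA[6]=10  'afeaedb'
  #7 SA[7]=16  'b'
  #8 SA[8]=4  'bcaaeaafeaedb'
  #9 SA[9]=5  'caaeaafeaedb'
  #10 SA[10]=3  'cbcaaeaafeaedb'
  #11 SA[11]=15  'db'
  #12 SA[12]=2  'dcbcaaeaafeaedb'
  #13 SA[13]=8  'eaafeaedb'
  #14 SA[14]=12  'eaedb'
  #15 SA[15]=14  'edb'
  #16 SA[16]=11  'feaedb'

SA = [0, 6, 9, 1, 7, 13, 10, 16, 4, 5, 3, 15, 2, 8, 12, 14, 11]
rank  pair      lcp
   1  s[0:],s[6:]  2  'aa'
   2  s[6:],s[9:]  2  'aa'
   3  s[9:],s[1:]  1  'a'
   4  s[1:],s[7:]  1  'a'
   5  s[7:],s[13:]  2  'ae'
   6  s[13:],s[10:]  1  'a'
   7  s[10:],s[16:]  0  ''
   8  s[16:],s[4:]  1  'b'
   9  s[4:],s[5:]  0  ''
  10  s[5:],s[3:]  1  'c'
  11  s[3:],s[15:]  0  ''
  12  s[15:],s[2:]  1  'd'
  13  s[2:],s[8:]  0  ''
  14  s[8:],s[12:]  2  'ea'
  15  s[12:],s[14:]  1  'e'
  16  s[14:],s[11:]  0  ''

n(n+1)/2 = 17·18/2 = 153
Σ LCP = 0 + 2 + 2 + 1 + 1 + 2 + 1 + 0 + 1 + 0 + 1 + 0 + 1 + 0 + 2 + 1 + 0 = 15
distinct = 153 − 15 = 138

138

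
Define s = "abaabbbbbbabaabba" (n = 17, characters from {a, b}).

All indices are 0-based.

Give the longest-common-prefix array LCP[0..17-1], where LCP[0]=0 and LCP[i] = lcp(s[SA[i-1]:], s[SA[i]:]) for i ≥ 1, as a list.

rank | idx | suffix
   0 |  16 | a
   1 |  12 | aabba
   2 |   2 | aabbbbbbabaabba
   3 |  10 | abaabba
   4 |   0 | abaabbbbbbabaabba
   5 |  13 | abba
   6 |   3 | abbbbbbabaabba
   7 |  15 | ba
   8 |  11 | baabba
   9 |   1 | baabbbbbbabaabba
  10 |   9 | babaabba
  11 |  14 | bba
  12 |   8 | bbabaabba
  13 |   7 | bbbabaabba
  14 |   6 | bbbbabaabba
  15 |   5 | bbbbbabaabba
  16 |   4 | bbbbbbabaabba

SA = [16, 12, 2, 10, 0, 13, 3, 15, 11, 1, 9, 14, 8, 7, 6, 5, 4]
i: (SA[i-1],SA[i]) lcp shared
  1: (16,12) 1 'a'
  2: (12,2) 4 'aabb'
  3: (2,10) 1 'a'
  4: (10,0) 6 'abaabb'
  5: (0,13) 2 'ab'
  6: (13,3) 3 'abb'
  7: (3,15) 0 ''
  8: (15,11) 2 'ba'
  9: (11,1) 5 'baabb'
  10: (1,9) 2 'ba'
  11: (9,14) 1 'b'
  12: (14,8) 3 'bba'
  13: (8,7) 2 'bb'
  14: (7,6) 3 'bbb'
  15: (6,5) 4 'bbbb'
  16: (5,4) 5 'bbbbb'

[0, 1, 4, 1, 6, 2, 3, 0, 2, 5, 2, 1, 3, 2, 3, 4, 5]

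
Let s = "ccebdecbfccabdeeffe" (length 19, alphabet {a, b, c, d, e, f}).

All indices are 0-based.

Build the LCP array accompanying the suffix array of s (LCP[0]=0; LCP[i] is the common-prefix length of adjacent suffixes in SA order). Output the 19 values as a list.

rank→(start, suffix):
  0 → (11, 'abdeeffe')
  1 → (3, 'bdecbfccabdeeffe')
  2 → (12, 'bdeeffe')
  3 → (7, 'bfccabdeeffe')
  4 → (10, 'cabdeeffe')
  5 → (6, 'cbfccabdeeffe')
  6 → (9, 'ccabdeeffe')
  7 → (0, 'ccebdecbfccabdeeffe')
  8 → (1, 'cebdecbfccabdeeffe')
  9 → (4, 'decbfccabdeeffe')
  10 → (13, 'deeffe')
  11 → (18, 'e')
  12 → (2, 'ebdecbfccabdeeffe')
  13 → (5, 'ecbfccabdeeffe')
  14 → (14, 'eeffe')
  15 → (15, 'effe')
  16 → (8, 'fccabdeeffe')
  17 → (17, 'fe')
  18 → (16, 'ffe')

SA = [11, 3, 12, 7, 10, 6, 9, 0, 1, 4, 13, 18, 2, 5, 14, 15, 8, 17, 16]
i: (SA[i-1],SA[i]) lcp shared
  1: (11,3) 0 ''
  2: (3,12) 3 'bde'
  3: (12,7) 1 'b'
  4: (7,10) 0 ''
  5: (10,6) 1 'c'
  6: (6,9) 1 'c'
  7: (9,0) 2 'cc'
  8: (0,1) 1 'c'
  9: (1,4) 0 ''
  10: (4,13) 2 'de'
  11: (13,18) 0 ''
  12: (18,2) 1 'e'
  13: (2,5) 1 'e'
  14: (5,14) 1 'e'
  15: (14,15) 1 'e'
  16: (15,8) 0 ''
  17: (8,17) 1 'f'
  18: (17,16) 1 'f'

[0, 0, 3, 1, 0, 1, 1, 2, 1, 0, 2, 0, 1, 1, 1, 1, 0, 1, 1]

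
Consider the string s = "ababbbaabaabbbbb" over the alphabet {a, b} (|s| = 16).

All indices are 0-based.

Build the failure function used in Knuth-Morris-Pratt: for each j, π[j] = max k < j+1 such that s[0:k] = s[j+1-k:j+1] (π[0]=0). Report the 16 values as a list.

[0, 0, 1, 2, 0, 0, 1, 1, 2, 3, 1, 2, 0, 0, 0, 0]

π[0] = 0
j=1 s[j]='b': π[1]=0 (border '')
j=2 s[j]='a': π[2]=1 (border 'a')
j=3 s[j]='b': π[3]=2 (border 'ab')
j=4 s[j]='b': k: 2→0; π[4]=0 (border '')
j=5 s[j]='b': π[5]=0 (border '')
j=6 s[j]='a': π[6]=1 (border 'a')
j=7 s[j]='a': k: 1→0; π[7]=1 (border 'a')
j=8 s[j]='b': π[8]=2 (border 'ab')
j=9 s[j]='a': π[9]=3 (border 'aba')
j=10 s[j]='a': k: 3→1→0; π[10]=1 (border 'a')
j=11 s[j]='b': π[11]=2 (border 'ab')
j=12 s[j]='b': k: 2→0; π[12]=0 (border '')
j=13 s[j]='b': π[13]=0 (border '')
j=14 s[j]='b': π[14]=0 (border '')
j=15 s[j]='b': π[15]=0 (border '')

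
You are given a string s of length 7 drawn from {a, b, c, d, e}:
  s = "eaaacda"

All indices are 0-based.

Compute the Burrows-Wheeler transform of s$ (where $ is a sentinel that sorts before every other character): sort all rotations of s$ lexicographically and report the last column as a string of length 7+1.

adeaaac$

rank  rotation  last
    0  $eaaacda  a
    1  a$eaaacd  d
    2  aaacda$e  e
    3  aacda$ea  a
    4  acda$eaa  a
    5  cda$eaaa  a
    6  da$eaaac  c
    7  eaaacda$  $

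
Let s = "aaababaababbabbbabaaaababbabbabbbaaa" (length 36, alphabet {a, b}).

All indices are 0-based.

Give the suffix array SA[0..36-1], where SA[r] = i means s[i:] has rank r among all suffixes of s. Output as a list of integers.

[35, 34, 33, 18, 0, 19, 1, 20, 6, 16, 4, 2, 21, 7, 23, 26, 9, 29, 12, 32, 17, 5, 15, 3, 22, 25, 8, 28, 11, 31, 14, 24, 27, 10, 30, 13]

rank→(start, suffix):
  0 → (35, 'a')
  1 → (34, 'aa')
  2 → (33, 'aaa')
  3 → (18, 'aaaababbabbabbbaaa')
  4 → (0, 'aaababaababbabbbabaaaababbabbabbbaaa')
  5 → (19, 'aaababbabbabbbaaa')
  6 → (1, 'aababaababbabbbabaaaababbabbabbbaaa')
  7 → (20, 'aababbabbabbbaaa')
  8 → (6, 'aababbabbbabaaaababbabbabbbaaa')
  9 → (16, 'abaaaababbabbabbbaaa')
  10 → (4, 'abaababbabbbabaaaababbabbabbbaaa')
  11 → (2, 'ababaababbabbbabaaaababbabbabbbaaa')
  12 → (21, 'ababbabbabbbaaa')
  13 → (7, 'ababbabbbabaaaababbabbabbbaaa')
  14 → (23, 'abbabbabbbaaa')
  15 → (26, 'abbabbbaaa')
  16 → (9, 'abbabbbabaaaababbabbabbbaaa')
  17 → (29, 'abbbaaa')
  18 → (12, 'abbbabaaaababbabbabbbaaa')
  19 → (32, 'baaa')
  20 → (17, 'baaaababbabbabbbaaa')
  21 → (5, 'baababbabbbabaaaababbabbabbbaaa')
  22 → (15, 'babaaaababbabbabbbaaa')
  23 → (3, 'babaababbabbbabaaaababbabbabbbaaa')
  24 → (22, 'babbabbabbbaaa')
  25 → (25, 'babbabbbaaa')
  26 → (8, 'babbabbbabaaaababbabbabbbaaa')
  27 → (28, 'babbbaaa')
  28 → (11, 'babbbabaaaababbabbabbbaaa')
  29 → (31, 'bbaaa')
  30 → (14, 'bbabaaaababbabbabbbaaa')
  31 → (24, 'bbabbabbbaaa')
  32 → (27, 'bbabbbaaa')
  33 → (10, 'bbabbbabaaaababbabbabbbaaa')
  34 → (30, 'bbbaaa')
  35 → (13, 'bbbabaaaababbabbabbbaaa')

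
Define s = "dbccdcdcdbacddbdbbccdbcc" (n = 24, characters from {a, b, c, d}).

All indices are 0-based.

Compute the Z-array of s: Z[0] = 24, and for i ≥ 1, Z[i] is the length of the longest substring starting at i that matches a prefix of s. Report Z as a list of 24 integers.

[24, 0, 0, 0, 1, 0, 1, 0, 2, 0, 0, 0, 1, 2, 0, 2, 0, 0, 0, 0, 4, 0, 0, 0]

Z[0]=24
i=1: fresh scan; Z[1]=0
i=2: fresh scan; Z[2]=0
i=3: fresh scan; Z[3]=0
i=4: fresh scan; Z[4]=1 extend→box=[4,5)
i=5: fresh scan; Z[5]=0
i=6: fresh scan; Z[6]=1 extend→box=[6,7)
i=7: fresh scan; Z[7]=0
i=8: fresh scan; Z[8]=2 extend→box=[8,10)
i=9: min(r-i=1, Z[1]=0)=0; Z[9]=0
i=10: fresh scan; Z[10]=0
i=11: fresh scan; Z[11]=0
i=12: fresh scan; Z[12]=1 extend→box=[12,13)
i=13: fresh scan; Z[13]=2 extend→box=[13,15)
i=14: min(r-i=1, Z[1]=0)=0; Z[14]=0
i=15: fresh scan; Z[15]=2 extend→box=[15,17)
i=16: min(r-i=1, Z[1]=0)=0; Z[16]=0
i=17: fresh scan; Z[17]=0
i=18: fresh scan; Z[18]=0
i=19: fresh scan; Z[19]=0
i=20: fresh scan; Z[20]=4 extend→box=[20,24)
i=21: min(r-i=3, Z[1]=0)=0; Z[21]=0
i=22: min(r-i=2, Z[2]=0)=0; Z[22]=0
i=23: min(r-i=1, Z[3]=0)=0; Z[23]=0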